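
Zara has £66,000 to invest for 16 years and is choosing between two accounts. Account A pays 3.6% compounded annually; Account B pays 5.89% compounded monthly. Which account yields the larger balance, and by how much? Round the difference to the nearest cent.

Account A growth factor: (1 + 0.036)^16 ≈ 1.76098674304; balance ≈ 116,225.1250.
Account B growth factor: (1 + 0.0589/12)^192 ≈ 2.56022394607; balance ≈ 168,974.7804.
Account B is larger by 52,749.6554.

Account B, by £52,749.66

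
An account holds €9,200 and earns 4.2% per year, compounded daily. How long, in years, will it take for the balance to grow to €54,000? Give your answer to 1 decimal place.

42.1 years

(1 + 0.000115068)^(365t) = 54,000/9,200 = 5.8696.
365t·ln(1 + 0.000115068) = ln(5.8696); 365t = 1.7698/0.000115062 ≈ 15381.1207.
t ≈ 42.1401 years.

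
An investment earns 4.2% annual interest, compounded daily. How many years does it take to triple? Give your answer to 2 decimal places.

(1 + 0.000115068)^(365t) = 3.
365t = ln 3 / ln(1 + 0.000115068) ≈ 1.0986/0.000115062 ≈ 9548.0132.
t ≈ 26.1589.

26.16 years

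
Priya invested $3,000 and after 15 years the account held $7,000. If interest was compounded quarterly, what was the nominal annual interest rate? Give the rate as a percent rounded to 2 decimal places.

5.69%

(1 + r/4)^60 = 7,000/3,000 = 2.33333.
1 + r/4 = 2.33333^(1/60) ≈ 1.014222, so r/4 ≈ 0.0142218.
r ≈ 4·0.0142218 = 5.68872%.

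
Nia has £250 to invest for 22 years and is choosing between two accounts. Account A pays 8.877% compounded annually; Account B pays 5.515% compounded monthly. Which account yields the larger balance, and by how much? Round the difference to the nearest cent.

Account A, by £785.00

Account A growth factor: (1 + 0.08877)^22 ≈ 6.495240069; balance ≈ 1,623.8100.
Account B growth factor: (1 + 0.05515/12)^264 ≈ 3.35523043; balance ≈ 838.8076.
Account A is larger by 785.0024.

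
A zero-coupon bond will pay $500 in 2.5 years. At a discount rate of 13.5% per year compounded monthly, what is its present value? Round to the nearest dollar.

$357

Growth factor = (1 + 0.01125)^30 ≈ 1.39880134.
P = 500/1.39880134 ≈ 357.4489.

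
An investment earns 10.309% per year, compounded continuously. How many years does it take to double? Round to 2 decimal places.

6.72 years

e^(0.10309t) = 2, so 0.10309t = ln 2 ≈ 0.69315.
t ≈ 0.69315/0.10309 ≈ 6.7237.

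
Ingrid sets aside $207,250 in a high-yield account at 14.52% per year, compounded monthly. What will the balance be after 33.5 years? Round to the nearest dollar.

Periodic rate = 14.52%/12 = 0.0121; periods = 12·33.5 = 402.
A = 207,250·(1 + 0.0121)^402 ≈ 207,250·125.83944463946 ≈ 26,080,224.9015.

$26,080,225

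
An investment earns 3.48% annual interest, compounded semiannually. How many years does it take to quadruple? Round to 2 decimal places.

40.18 years

(1 + 0.0174)^(2t) = 4.
2t = ln 4 / ln(1 + 0.0174) ≈ 1.3863/0.0172504 ≈ 80.3632.
t ≈ 40.1816.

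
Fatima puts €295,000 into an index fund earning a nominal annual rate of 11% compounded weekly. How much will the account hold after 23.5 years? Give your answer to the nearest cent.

€3,902,002.15

Growth factor = (1 + 0.11/52)^1222 ≈ 13.22712592249.
A ≈ 295,000 × 13.22712592249 ≈ 3,902,002.1471.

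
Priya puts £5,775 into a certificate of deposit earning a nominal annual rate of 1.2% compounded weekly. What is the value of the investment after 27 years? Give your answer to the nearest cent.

£7,984.49

Growth factor = (1 + 0.012/52)^1404 ≈ 1.382595626.
A ≈ 5,775 × 1.382595626 ≈ 7,984.4897.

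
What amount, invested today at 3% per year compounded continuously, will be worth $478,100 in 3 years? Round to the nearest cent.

$436,950.50

P = A·e^(−rt) = 478,100·e^(−0.09).
e^(−0.09) ≈ 0.913931185271, so P ≈ 436,950.4997.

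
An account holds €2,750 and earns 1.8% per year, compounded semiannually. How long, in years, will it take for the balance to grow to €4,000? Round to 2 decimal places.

We need (1 + 0.009)^(2t) = 1.4545, so 2t = ln 1.4545 / ln 1.009 ≈ 41.8197.
t ≈ 41.8197/2 = 20.9098 years.

20.91 years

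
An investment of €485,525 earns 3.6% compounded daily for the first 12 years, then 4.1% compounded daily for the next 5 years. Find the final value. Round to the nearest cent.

€918,000.53

Phase 1: 485,525·(1 + 0.036/365)^4380 ≈ 747,855.2753.
Phase 2: 747,855.2753·(1 + 0.041/365)^1825 ≈ 918,000.5265.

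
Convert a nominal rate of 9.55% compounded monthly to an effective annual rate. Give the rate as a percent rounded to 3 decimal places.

9.979%

EAR = (1 + 9.55%/12)^12 − 1 = (1 + 0.00795833)^12 − 1.
(1 + 0.00795833)^12 ≈ 1.099793, so EAR ≈ 9.97930%.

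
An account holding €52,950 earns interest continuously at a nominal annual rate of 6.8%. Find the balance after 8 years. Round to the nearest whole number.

€91,227

A = P·e^(rt) = 52,950·e^(0.068·8) = 52,950·e^0.544.
e^0.544 ≈ 1.722884636, so A ≈ 91,226.7415.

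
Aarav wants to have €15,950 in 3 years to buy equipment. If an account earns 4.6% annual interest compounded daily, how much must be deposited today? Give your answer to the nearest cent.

Periodic rate = 4.6%/365 = 0.000126027; 1095 periods.
P = 15,950/(1 + 0.046/365)^1095 ≈ 15,950/1.1479655685 ≈ 13,894.1449.

€13,894.14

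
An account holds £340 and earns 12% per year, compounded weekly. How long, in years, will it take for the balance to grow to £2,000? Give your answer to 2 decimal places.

(1 + 0.00230769)^(52t) = 2,000/340 = 5.8824.
52t·ln(1 + 0.00230769) = ln(5.8824); 52t = 1.772/0.00230503 ≈ 768.7336.
t ≈ 14.7833 years.

14.78 years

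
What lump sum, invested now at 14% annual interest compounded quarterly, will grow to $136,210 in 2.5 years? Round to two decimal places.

$96,561.83

Periodic rate = 14%/4 = 0.035; 10 periods.
P = 136,210/(1 + 0.035)^10 ≈ 136,210/1.41059876062 ≈ 96,561.8316.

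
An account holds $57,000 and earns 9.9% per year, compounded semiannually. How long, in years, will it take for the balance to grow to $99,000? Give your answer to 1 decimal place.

(1 + 0.0495)^(2t) = 99,000/57,000 = 1.7368.
2t·ln(1 + 0.0495) = ln(1.7368); 2t = 0.55207/0.0483139 ≈ 11.4267.
t ≈ 5.7134 years.

5.7 years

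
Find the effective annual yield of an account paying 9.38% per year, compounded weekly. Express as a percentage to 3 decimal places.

9.825%

One year is 52 periods at 0.00180385 each: (1 + 0.00180385)^52 ≈ 1.098247.
EAR = 1.098247 − 1 ≈ 9.82473%.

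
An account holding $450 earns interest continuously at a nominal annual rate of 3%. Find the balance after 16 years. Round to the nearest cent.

$727.23

A = P·e^(rt) = 450·e^(0.03·16) = 450·e^0.48.
e^0.48 ≈ 1.6160744, so A ≈ 727.2335.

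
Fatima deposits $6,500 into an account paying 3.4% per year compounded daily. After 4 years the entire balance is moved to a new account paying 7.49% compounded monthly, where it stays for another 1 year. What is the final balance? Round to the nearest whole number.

After 4 years at 3.4%: 6,500 × 1.145674637 ≈ 7,446.8851.
Then 1 years at 7.49%: 7,446.8851 × 1.07752551 ≈ 8,024.2087.

$8,024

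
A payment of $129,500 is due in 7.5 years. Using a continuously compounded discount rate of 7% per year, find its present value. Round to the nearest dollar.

$76,606

P = A·e^(−rt) = 129,500·e^(−0.525).
e^(−0.525) ≈ 0.591555364367, so P ≈ 76,606.4197.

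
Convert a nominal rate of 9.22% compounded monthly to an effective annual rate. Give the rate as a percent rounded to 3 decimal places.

9.620%

One year is 12 periods at 0.00768333 each: (1 + 0.00768333)^12 ≈ 1.096198.
EAR = 1.096198 − 1 ≈ 9.61978%.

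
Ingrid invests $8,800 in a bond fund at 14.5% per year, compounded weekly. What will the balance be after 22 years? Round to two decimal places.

Growth factor = (1 + 0.145/52)^1144 ≈ 24.1808417053.
A ≈ 8,800 × 24.1808417053 ≈ 212,791.4070.

$212,791.41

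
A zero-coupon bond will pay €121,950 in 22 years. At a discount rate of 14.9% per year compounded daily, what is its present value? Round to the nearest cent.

€4,601.03

Periodic rate = 14.9%/365 = 0.000408219; 8030 periods.
P = 121,950/(1 + 0.149/365)^8030 ≈ 121,950/26.5049394721 ≈ 4,601.0292.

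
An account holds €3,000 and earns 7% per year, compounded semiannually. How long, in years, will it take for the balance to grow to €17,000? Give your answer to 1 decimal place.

25.2 years

(1 + 0.035)^(2t) = 17,000/3,000 = 5.6667.
2t·ln(1 + 0.035) = ln(5.6667); 2t = 1.7346/0.0344014 ≈ 50.4224.
t ≈ 25.2112 years.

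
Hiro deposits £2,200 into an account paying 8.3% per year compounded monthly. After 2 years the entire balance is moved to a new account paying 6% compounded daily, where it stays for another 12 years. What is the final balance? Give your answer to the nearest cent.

£5,332.54

After 2 years at 8.3%: 2,200 × 1.179898656 ≈ 2,595.7770.
Then 12 years at 6%: 2,595.7770 × 2.05431165 ≈ 5,332.5350.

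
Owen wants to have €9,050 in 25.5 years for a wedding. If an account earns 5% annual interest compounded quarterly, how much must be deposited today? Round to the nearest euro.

€2,549

Growth factor = (1 + 0.0125)^102 ≈ 3.550530539.
P = 9,050/3.550530539 ≈ 2,548.9148.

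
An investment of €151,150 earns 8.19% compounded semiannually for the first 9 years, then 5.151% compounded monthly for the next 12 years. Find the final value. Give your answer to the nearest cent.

After 9 years at 8.19%: 151,150 × 2.05938550408 ≈ 311,276.1189.
Then 12 years at 5.151%: 311,276.1189 × 1.85298368787 ≈ 576,789.5708.

€576,789.57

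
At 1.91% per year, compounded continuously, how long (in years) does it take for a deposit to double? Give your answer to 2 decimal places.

36.29 years

e^(0.0191t) = 2, so 0.0191t = ln 2 ≈ 0.69315.
t ≈ 0.69315/0.0191 ≈ 36.2904.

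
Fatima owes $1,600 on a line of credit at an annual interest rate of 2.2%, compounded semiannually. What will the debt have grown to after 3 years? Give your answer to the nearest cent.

Growth factor = (1 + 0.011)^6 ≈ 1.067841841.
A ≈ 1,600 × 1.067841841 ≈ 1,708.5469.

$1,708.55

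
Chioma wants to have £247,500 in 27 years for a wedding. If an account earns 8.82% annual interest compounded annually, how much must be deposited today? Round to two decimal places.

£25,260.37

Annual rate = 8.82% = 0.0882; 27 periods.
P = 247,500/(1 + 0.0882)^27 ≈ 247,500/9.79795594501 ≈ 25,260.3708.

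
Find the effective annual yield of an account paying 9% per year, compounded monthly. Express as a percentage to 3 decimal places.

EAR = (1 + 9%/12)^12 − 1 = (1 + 0.0075)^12 − 1.
(1 + 0.0075)^12 ≈ 1.093807, so EAR ≈ 9.38069%.

9.381%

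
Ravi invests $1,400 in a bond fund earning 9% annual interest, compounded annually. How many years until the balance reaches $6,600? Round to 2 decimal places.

17.99 years

(1 + 0.09)^t = 6,600/1,400 = 4.7143.
t·ln(1 + 0.09) = ln(4.7143); t = 1.5506/0.0861777 ≈ 17.9930.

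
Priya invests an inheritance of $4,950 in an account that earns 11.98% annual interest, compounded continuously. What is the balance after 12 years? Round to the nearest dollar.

A = P·e^(rt) = 4,950·e^(0.1198·12) = 4,950·e^1.4376.
e^1.4376 ≈ 4.2105782929, so A ≈ 20,842.3625.

$20,842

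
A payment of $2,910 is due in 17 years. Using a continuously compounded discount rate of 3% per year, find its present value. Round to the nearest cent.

P = A·e^(−rt) = 2,910·e^(−0.51).
e^(−0.51) ≈ 0.6004955788, so P ≈ 1,747.4421.

$1,747.44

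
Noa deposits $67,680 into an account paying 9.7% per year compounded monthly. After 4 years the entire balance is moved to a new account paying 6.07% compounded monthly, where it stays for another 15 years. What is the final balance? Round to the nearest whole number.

After 4 years at 9.7%: 67,680 × 1.47173243356 ≈ 99,606.8511.
Then 15 years at 6.07%: 99,606.8511 × 2.47986700068 ≈ 247,011.7431.

$247,012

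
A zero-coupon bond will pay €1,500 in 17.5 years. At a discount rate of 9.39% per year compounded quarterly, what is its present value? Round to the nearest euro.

Growth factor = (1 + 0.023475)^70 ≈ 5.074657263.
P = 1,500/5.074657263 ≈ 295.5865.

€296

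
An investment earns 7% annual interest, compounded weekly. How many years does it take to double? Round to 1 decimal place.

9.9 years

(1 + 0.00134615)^(52t) = 2.
52t = ln 2 / ln(1 + 0.00134615) ≈ 0.69315/0.00134525 ≈ 515.2558.
t ≈ 9.9088.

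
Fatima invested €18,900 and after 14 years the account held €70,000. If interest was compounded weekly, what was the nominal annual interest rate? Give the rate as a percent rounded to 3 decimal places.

The 728-period growth factor is 70,000/18,900 = 3.7037.
r/52 = 3.7037^(1/728) − 1 ≈ 0.00180015, so r ≈ 52·0.00180015 = 9.36080%.

9.361%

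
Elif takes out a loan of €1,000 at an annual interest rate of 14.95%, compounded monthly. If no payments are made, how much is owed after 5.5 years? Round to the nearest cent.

€2,264.08

Growth factor = (1 + 0.1495/12)^66 ≈ 2.264083892.
A ≈ 1,000 × 2.264083892 ≈ 2,264.0839.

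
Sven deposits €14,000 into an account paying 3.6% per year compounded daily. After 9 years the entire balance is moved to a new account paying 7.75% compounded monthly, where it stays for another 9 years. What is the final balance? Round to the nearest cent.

€38,795.28

After 9 years at 3.6%: 14,000 × 1.3826252167 ≈ 19,356.7530.
Then 9 years at 7.75%: 19,356.7530 × 2.0042247089 ≈ 38,795.2827.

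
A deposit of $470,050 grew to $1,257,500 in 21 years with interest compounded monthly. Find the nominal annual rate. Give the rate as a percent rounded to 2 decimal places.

4.70%

The 252-period growth factor is 1,257,500/470,050 = 2.67525.
r/12 = 2.67525^(1/252) − 1 ≈ 0.00391256, so r ≈ 12·0.00391256 = 4.69507%.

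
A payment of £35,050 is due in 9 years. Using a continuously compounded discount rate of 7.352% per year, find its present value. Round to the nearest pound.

P = A·e^(−rt) = 35,050·e^(−0.66168).
e^(−0.66168) ≈ 0.51598375322, so P ≈ 18,085.2306.

£18,085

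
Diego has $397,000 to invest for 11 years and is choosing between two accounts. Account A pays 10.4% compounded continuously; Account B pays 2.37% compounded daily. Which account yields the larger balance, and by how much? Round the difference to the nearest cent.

Account A, by $731,064.87

A: e^(0.104·11) = e^1.144 ≈ 3.139300486179, so 397,000 × 3.139300486179 ≈ 1,246,302.2930.
B: (1 + 0.0237/365)^4015 ≈ 1.2978272714, so 397,000 × 1.2978272714 ≈ 515,237.4267.
Difference ≈ 731,064.8663 in favor of A.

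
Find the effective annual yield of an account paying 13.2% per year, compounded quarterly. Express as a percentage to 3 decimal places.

13.868%

EAR = (1 + 13.2%/4)^4 − 1 = (1 + 0.033)^4 − 1.
(1 + 0.033)^4 ≈ 1.138679, so EAR ≈ 13.86789%.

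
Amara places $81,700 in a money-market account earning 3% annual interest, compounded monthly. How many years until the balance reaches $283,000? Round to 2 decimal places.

We need (1 + 0.0025)^(12t) = 3.4639, so 12t = ln 3.4639 / ln 1.0025 ≈ 497.5781.
t ≈ 497.5781/12 = 41.4648 years.

41.46 years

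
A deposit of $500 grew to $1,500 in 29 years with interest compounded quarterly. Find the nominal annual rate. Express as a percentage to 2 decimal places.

The 116-period growth factor is 1,500/500 = 3.
r/4 = 3^(1/116) − 1 ≈ 0.00951579, so r ≈ 4·0.00951579 = 3.80631%.

3.81%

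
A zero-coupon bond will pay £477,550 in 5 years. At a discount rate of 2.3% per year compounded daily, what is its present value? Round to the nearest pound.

Growth factor = (1 + 0.023/365)^1825 ≈ 1.12186937288.
P = 477,550/1.12186937288 ≈ 425,673.4443.

£425,673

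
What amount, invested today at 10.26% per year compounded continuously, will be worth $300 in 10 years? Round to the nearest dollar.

$108

P = A·e^(−rt) = 300·e^(−1.026).
e^(−1.026) ≈ 0.358437848, so P ≈ 107.5314.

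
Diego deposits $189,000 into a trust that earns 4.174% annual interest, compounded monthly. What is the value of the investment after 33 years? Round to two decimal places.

$747,531.91

Growth factor = (1 + 0.04174/12)^396 ≈ 3.95519528857.
A ≈ 189,000 × 3.95519528857 ≈ 747,531.9095.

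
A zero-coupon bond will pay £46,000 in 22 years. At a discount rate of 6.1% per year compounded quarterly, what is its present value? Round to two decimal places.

£12,143.22

Growth factor = (1 + 0.01525)^88 ≈ 3.7881209607.
P = 46,000/3.7881209607 ≈ 12,143.2236.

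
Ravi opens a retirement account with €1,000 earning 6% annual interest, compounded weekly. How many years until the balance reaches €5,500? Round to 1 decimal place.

28.4 years

We need (1 + 0.00115385)^(52t) = 5.5, so 52t = ln 5.5 / ln 1.001154 ≈ 1478.3006.
t ≈ 1478.3006/52 = 28.4289 years.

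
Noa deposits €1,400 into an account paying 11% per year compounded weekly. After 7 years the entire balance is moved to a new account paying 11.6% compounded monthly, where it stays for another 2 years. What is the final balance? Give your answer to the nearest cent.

€3,805.87

After 7 years at 11%: 1,400 × 2.158010481 ≈ 3,021.2147.
Then 2 years at 11.6%: 3,021.2147 × 1.259715423 ≈ 3,805.8707.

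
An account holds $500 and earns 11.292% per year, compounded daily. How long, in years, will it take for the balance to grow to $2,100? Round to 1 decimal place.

We need (1 + 0.00030937)^(365t) = 4.2, so 365t = ln 4.2 / ln 1.000309 ≈ 4639.4516.
t ≈ 4639.4516/365 = 12.7108 years.

12.7 years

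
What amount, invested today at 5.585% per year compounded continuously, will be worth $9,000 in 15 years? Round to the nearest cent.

$3,894.15

P = A·e^(−rt) = 9,000·e^(−0.83775).
e^(−0.83775) ≈ 0.4326829657, so P ≈ 3,894.1467.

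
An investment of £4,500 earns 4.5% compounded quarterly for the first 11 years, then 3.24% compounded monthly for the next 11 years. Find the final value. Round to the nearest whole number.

£10,509

After 11 years at 4.5%: 4,500 × 1.6359707077 ≈ 7,361.8682.
Then 11 years at 3.24%: 7,361.8682 × 1.4274929507 ≈ 10,509.0149.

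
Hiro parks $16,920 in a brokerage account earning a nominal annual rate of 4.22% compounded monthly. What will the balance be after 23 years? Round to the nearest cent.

Periodic rate = 4.22%/12 = 0.00351667; periods = 12·23 = 276.
A = 16,920·(1 + 0.0422/12)^276 ≈ 16,920·2.6350373389 ≈ 44,584.8318.

$44,584.83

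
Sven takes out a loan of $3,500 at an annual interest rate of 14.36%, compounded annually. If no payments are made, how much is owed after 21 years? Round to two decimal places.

$58,590.22

Annual rate = 14.36% = 0.1436; years = 21.
A = 3,500·(1 + 0.1436)^21 ≈ 3,500·16.740062704 ≈ 58,590.2195.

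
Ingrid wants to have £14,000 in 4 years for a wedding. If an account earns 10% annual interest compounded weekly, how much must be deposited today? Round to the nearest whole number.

Periodic rate = 10%/52 = 0.00192308; 208 periods.
P = 14,000/(1 + 0.1/52)^208 ≈ 14,000/1.4912517635 ≈ 9,388.0861.

£9,388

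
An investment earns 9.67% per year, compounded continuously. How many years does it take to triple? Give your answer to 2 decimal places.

e^(0.0967t) = 3, so 0.0967t = ln 3 ≈ 1.0986.
t ≈ 1.0986/0.0967 ≈ 11.3610.

11.36 years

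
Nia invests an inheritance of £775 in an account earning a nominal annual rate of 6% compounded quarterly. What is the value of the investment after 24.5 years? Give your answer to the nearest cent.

£3,334.06

Growth factor = (1 + 0.015)^98 ≈ 4.30201718.
A ≈ 775 × 4.30201718 ≈ 3,334.0633.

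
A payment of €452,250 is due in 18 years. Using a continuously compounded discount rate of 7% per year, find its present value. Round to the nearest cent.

P = A·e^(−rt) = 452,250·e^(−1.26).
e^(−1.26) ≈ 0.2836540265, so P ≈ 128,282.5335.

€128,282.53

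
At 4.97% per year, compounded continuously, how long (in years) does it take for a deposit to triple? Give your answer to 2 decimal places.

22.10 years

e^(0.0497t) = 3, so 0.0497t = ln 3 ≈ 1.0986.
t ≈ 1.0986/0.0497 ≈ 22.1049.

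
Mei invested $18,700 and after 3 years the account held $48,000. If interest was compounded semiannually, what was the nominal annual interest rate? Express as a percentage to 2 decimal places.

(1 + r/2)^6 = 48,000/18,700 = 2.56684.
1 + r/2 = 2.56684^(1/6) ≈ 1.170128, so r/2 ≈ 0.170128.
r ≈ 2·0.170128 = 34.02555%.

34.03%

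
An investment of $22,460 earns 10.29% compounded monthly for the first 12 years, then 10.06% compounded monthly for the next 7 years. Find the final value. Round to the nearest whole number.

$154,862

Phase 1: 22,460·(1 + 0.008575)^144 ≈ 76,805.1593.
Phase 2: 76,805.1593·(1 + 0.1006/12)^84 ≈ 154,862.3161.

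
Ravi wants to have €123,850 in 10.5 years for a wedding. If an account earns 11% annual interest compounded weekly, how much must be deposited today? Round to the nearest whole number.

Growth factor = (1 + 0.11/52)^546 ≈ 3.17015374107.
P = 123,850/3.17015374107 ≈ 39,067.5059.

€39,068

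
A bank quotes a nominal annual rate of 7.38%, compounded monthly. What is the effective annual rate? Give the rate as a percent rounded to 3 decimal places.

7.635%

One year is 12 periods at 0.00615 each: (1 + 0.00615)^12 ≈ 1.076348.
EAR = 1.076348 − 1 ≈ 7.63482%.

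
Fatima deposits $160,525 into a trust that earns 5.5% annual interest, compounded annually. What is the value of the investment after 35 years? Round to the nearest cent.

$1,045,631.76

Growth factor = (1 + 0.055)^35 ≈ 6.513825007825.
A ≈ 160,525 × 6.513825007825 ≈ 1,045,631.7594.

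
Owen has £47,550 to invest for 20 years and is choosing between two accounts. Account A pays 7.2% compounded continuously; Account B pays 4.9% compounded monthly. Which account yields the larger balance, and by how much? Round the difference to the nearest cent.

Account A, by £74,251.75

A: e^(0.072·20) = e^1.44 ≈ 4.220695817, so 47,550 × 4.220695817 ≈ 200,694.0861.
B: (1 + 0.049/12)^240 ≈ 2.65914487821, so 47,550 × 2.65914487821 ≈ 126,442.3390.
Difference ≈ 74,251.7471 in favor of A.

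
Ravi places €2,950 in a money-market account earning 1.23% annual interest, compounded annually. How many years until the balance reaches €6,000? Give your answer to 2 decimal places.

We need (1 + 0.0123)^t = 2.0339, so t = ln 2.0339 / ln 1.0123 ≈ 58.0741.

58.07 years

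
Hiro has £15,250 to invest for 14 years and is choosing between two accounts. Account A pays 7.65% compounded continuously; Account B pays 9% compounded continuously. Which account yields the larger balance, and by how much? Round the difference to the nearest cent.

A: e^(0.0765·14) = e^1.071 ≈ 2.9182963377, so 15,250 × 2.9182963377 ≈ 44,504.0191.
B: e^(0.09·14) = e^1.26 ≈ 3.5254214874, so 15,250 × 3.5254214874 ≈ 53,762.6777.
Difference ≈ 9,258.6585 in favor of B.

Account B, by £9,258.66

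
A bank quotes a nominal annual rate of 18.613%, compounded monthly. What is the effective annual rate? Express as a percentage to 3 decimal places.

One year is 12 periods at 0.0155108 each: (1 + 0.0155108)^12 ≈ 1.202859.
EAR = 1.202859 − 1 ≈ 20.28590%.

20.286%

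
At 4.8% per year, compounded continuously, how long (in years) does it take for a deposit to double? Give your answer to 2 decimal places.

14.44 years

e^(0.048t) = 2, so 0.048t = ln 2 ≈ 0.69315.
t ≈ 0.69315/0.048 ≈ 14.4406.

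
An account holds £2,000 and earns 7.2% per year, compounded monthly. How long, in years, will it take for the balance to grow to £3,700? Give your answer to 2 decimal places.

(1 + 0.006)^(12t) = 3,700/2,000 = 1.85.
12t·ln(1 + 0.006) = ln(1.85); 12t = 0.61519/0.00598207 ≈ 102.8382.
t ≈ 8.5699 years.

8.57 years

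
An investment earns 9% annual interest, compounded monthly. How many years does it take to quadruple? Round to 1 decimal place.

15.5 years

(1 + 0.0075)^(12t) = 4.
12t = ln 4 / ln(1 + 0.0075) ≈ 1.3863/0.00747201 ≈ 185.5315.
t ≈ 15.4610.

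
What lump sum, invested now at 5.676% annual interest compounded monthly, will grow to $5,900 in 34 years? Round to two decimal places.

$860.42

Periodic rate = 5.676%/12 = 0.00473; 408 periods.
P = 5,900/(1 + 0.00473)^408 ≈ 5,900/6.857138796 ≈ 860.4172.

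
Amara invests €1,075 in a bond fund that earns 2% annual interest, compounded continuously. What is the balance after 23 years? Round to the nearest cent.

€1,702.88

A = P·e^(rt) = 1,075·e^(0.02·23) = 1,075·e^0.46.
e^0.46 ≈ 1.584073985, so A ≈ 1,702.8795.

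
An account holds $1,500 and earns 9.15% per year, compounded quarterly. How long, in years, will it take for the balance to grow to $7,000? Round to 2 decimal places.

We need (1 + 0.022875)^(4t) = 4.6667, so 4t = ln 4.6667 / ln 1.022875 ≈ 68.1092.
t ≈ 68.1092/4 = 17.0273 years.

17.03 years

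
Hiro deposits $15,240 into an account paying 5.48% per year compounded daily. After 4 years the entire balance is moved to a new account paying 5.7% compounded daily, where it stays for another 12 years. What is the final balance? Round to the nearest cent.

After 4 years at 5.48%: 15,240 × 1.2450597822 ≈ 18,974.7111.
Then 12 years at 5.7%: 18,974.7111 × 1.9816832253 ≈ 37,601.8667.

$37,601.87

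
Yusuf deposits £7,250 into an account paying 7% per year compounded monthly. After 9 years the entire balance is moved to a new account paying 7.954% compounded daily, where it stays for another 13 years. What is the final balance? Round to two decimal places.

After 9 years at 7%: 7,250 × 1.8741769719 ≈ 13,587.7830.
Then 13 years at 7.954%: 13,587.7830 × 2.8120319915 ≈ 38,209.2806.

£38,209.28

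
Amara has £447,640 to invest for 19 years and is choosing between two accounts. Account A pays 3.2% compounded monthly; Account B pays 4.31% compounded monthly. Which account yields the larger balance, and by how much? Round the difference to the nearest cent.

Account B, by £192,221.21

Account A growth factor: (1 + 0.032/12)^228 ≈ 1.83526846204; balance ≈ 821,539.5743.
Account B growth factor: (1 + 0.0431/12)^228 ≈ 2.264678721165; balance ≈ 1,013,760.7827.
Account B is larger by 192,221.2084.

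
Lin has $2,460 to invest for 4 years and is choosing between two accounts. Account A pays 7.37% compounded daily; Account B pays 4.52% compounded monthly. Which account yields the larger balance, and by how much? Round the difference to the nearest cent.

A: (1 + 0.0737/365)^1460 ≈ 1.342817799, so 2,460 × 1.342817799 ≈ 3,303.3318.
B: (1 + 0.0452/12)^48 ≈ 1.197768624, so 2,460 × 1.197768624 ≈ 2,946.5108.
Difference ≈ 356.8210 in favor of A.

Account A, by $356.82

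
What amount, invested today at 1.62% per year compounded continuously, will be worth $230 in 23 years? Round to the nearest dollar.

$158

P = A·e^(−rt) = 230·e^(−0.3726).
e^(−0.3726) ≈ 0.688940754, so P ≈ 158.4564.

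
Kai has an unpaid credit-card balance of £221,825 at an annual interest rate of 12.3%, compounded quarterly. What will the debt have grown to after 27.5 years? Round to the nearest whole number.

£6,206,950

Growth factor = (1 + 0.03075)^110 ≈ 27.9812931899.
A ≈ 221,825 × 27.9812931899 ≈ 6,206,950.3618.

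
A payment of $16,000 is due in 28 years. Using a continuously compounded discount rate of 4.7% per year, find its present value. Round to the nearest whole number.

P = A·e^(−rt) = 16,000·e^(−1.316).
e^(−1.316) ≈ 0.26820598311, so P ≈ 4,291.2957.

$4,291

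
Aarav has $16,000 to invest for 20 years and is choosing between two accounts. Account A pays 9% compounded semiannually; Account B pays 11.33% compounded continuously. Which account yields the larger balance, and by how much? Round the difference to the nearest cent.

Account B, by $61,190.34

A: (1 + 0.045)^40 ≈ 5.8163645376, so 16,000 × 5.8163645376 ≈ 93,061.8326.
B: e^(0.1133·20) = e^2.266 ≈ 9.64076054288, so 16,000 × 9.64076054288 ≈ 154,252.1687.
Difference ≈ 61,190.3361 in favor of B.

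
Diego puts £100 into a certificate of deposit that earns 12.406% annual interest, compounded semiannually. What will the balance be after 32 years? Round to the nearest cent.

Periodic rate = 12.406%/2 = 0.06203; periods = 2·32 = 64.
A = 100·(1 + 0.06203)^64 ≈ 100·47.07108682 ≈ 4,707.1087.

£4,707.11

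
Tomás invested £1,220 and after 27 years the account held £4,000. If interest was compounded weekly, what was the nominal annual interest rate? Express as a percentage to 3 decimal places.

4.400%

The 1404-period growth factor is 4,000/1,220 = 3.27869.
r/52 = 3.27869^(1/1404) − 1 ≈ 0.000846115, so r ≈ 52·0.000846115 = 4.39980%.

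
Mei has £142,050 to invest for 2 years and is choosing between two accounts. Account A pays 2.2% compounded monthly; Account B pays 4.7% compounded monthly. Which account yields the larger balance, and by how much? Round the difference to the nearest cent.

A: (1 + 0.022/12)^24 ≈ 1.04494025956, so 142,050 × 1.04494025956 ≈ 148,433.7639.
B: (1 + 0.047/12)^24 ≈ 1.09835806438, so 142,050 × 1.09835806438 ≈ 156,021.7630.
Difference ≈ 7,587.9992 in favor of B.

Account B, by £7,588.00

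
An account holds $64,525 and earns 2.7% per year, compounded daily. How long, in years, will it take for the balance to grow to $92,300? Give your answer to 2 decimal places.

(1 + 0.0000739726)^(365t) = 92,300/64,525 = 1.4305.
365t·ln(1 + 0.0000739726) = ln(1.4305); 365t = 0.35799/7.39699e-05 ≈ 4839.6923.
t ≈ 13.2594 years.

13.26 years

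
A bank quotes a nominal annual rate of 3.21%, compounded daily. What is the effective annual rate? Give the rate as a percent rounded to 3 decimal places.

3.262%

One year is 365 periods at 0.0000879452 each: (1 + 0.0000879452)^365 ≈ 1.032619.
EAR = 1.032619 − 1 ≈ 3.26193%.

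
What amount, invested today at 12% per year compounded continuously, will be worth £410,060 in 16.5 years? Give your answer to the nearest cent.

£56,616.67

P = A·e^(−rt) = 410,060·e^(−1.98).
e^(−1.98) ≈ 0.138069237311, so P ≈ 56,616.6715.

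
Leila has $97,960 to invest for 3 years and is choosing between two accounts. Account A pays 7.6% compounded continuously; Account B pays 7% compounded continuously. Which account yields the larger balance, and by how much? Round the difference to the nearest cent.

A: e^(0.076·3) = e^0.228 ≈ 1.25608532543, so 97,960 × 1.25608532543 ≈ 123,046.1185.
B: e^(0.07·3) = e^0.21 ≈ 1.23367805996, so 97,960 × 1.23367805996 ≈ 120,851.1028.
Difference ≈ 2,195.0157 in favor of A.

Account A, by $2,195.02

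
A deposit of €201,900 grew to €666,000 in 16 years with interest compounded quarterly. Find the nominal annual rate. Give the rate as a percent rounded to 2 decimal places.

7.53%

The 64-period growth factor is 666,000/201,900 = 3.29866.
r/4 = 3.29866^(1/64) − 1 ≈ 0.0188237, so r ≈ 4·0.0188237 = 7.52947%.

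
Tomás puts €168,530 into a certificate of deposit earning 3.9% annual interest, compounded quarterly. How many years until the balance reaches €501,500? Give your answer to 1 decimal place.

(1 + 0.00975)^(4t) = 501,500/168,530 = 2.9757.
4t·ln(1 + 0.00975) = ln(2.9757); 4t = 1.0905/0.00970278 ≈ 112.3895.
t ≈ 28.0974 years.

28.1 years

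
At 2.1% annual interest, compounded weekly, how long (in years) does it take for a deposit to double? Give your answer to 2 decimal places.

(1 + 0.000403846)^(52t) = 2.
52t = ln 2 / ln(1 + 0.000403846) ≈ 0.69315/0.000403765 ≈ 1716.7110.
t ≈ 33.0137.

33.01 years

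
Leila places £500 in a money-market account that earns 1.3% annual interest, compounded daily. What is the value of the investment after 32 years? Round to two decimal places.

Growth factor = (1 + 0.013/365)^11680 ≈ 1.51587464.
A ≈ 500 × 1.51587464 ≈ 757.9373.

£757.94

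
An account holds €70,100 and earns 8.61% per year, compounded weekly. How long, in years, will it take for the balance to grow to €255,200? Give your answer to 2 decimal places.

15.02 years

We need (1 + 0.00165577)^(52t) = 3.6405, so 52t = ln 3.6405 / ln 1.001656 ≈ 781.0232.
t ≈ 781.0232/52 = 15.0197 years.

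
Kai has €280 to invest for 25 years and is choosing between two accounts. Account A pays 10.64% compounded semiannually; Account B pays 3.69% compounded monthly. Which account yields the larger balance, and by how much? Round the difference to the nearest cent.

Account A, by €3,035.16

A: (1 + 0.0532)^50 ≈ 13.35188311, so 280 × 13.35188311 ≈ 3,738.5273.
B: (1 + 0.003075)^300 ≈ 2.51201334, so 280 × 2.51201334 ≈ 703.3637.
Difference ≈ 3,035.1635 in favor of A.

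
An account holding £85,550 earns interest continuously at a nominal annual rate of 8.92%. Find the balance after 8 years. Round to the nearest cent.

£174,635.51

A = P·e^(rt) = 85,550·e^(0.0892·8) = 85,550·e^0.7136.
e^0.7136 ≈ 2.04132682327, so A ≈ 174,635.5097.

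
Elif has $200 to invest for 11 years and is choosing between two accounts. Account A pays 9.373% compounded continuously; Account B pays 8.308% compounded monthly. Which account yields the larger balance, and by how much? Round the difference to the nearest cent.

Account A, by $63.56

Account A growth factor: e^(0.09373·11) = e^1.03103 ≈ 2.80395242; balance ≈ 560.7905.
Account B growth factor: (1 + 0.08308/12)^132 ≈ 2.48613918; balance ≈ 497.2278.
Account A is larger by 63.5626.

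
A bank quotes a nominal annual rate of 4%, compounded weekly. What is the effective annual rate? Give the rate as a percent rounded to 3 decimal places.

One year is 52 periods at 0.000769231 each: (1 + 0.000769231)^52 ≈ 1.040795.
EAR = 1.040795 − 1 ≈ 4.07948%.

4.079%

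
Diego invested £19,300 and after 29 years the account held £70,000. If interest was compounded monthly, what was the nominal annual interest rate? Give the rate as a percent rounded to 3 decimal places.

4.451%

(1 + r/12)^348 = 70,000/19,300 = 3.62694.
1 + r/12 = 3.62694^(1/348) ≈ 1.003709, so r/12 ≈ 0.00370913.
r ≈ 12·0.00370913 = 4.45096%.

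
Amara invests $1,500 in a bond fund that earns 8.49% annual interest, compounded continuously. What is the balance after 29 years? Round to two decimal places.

A = P·e^(rt) = 1,500·e^(0.0849·29) = 1,500·e^2.4621.
e^2.4621 ≈ 11.729417471, so A ≈ 17,594.1262.

$17,594.13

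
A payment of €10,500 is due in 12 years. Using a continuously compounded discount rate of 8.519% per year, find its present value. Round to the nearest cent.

P = A·e^(−rt) = 10,500·e^(−1.02228).
e^(−1.02228) ≈ 0.35977372026, so P ≈ 3,777.6241.

€3,777.62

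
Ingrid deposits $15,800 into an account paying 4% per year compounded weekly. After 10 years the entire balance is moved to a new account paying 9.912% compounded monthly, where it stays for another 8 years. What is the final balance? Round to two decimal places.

$51,912.48

Phase 1: 15,800·(1 + 0.04/52)^520 ≈ 23,567.2061.
Phase 2: 23,567.2061·(1 + 0.00826)^96 ≈ 51,912.4773.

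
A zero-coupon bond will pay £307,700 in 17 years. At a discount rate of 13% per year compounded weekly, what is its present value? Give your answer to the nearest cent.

£33,848.11

Periodic rate = 13%/52 = 0.0025; 884 periods.
P = 307,700/(1 + 0.0025)^884 ≈ 307,700/9.09061075363 ≈ 33,848.1108.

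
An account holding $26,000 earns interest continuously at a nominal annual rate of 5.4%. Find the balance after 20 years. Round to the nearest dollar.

A = P·e^(rt) = 26,000·e^(0.054·20) = 26,000·e^1.08.
e^1.08 ≈ 2.9446795511, so A ≈ 76,561.6683.

$76,562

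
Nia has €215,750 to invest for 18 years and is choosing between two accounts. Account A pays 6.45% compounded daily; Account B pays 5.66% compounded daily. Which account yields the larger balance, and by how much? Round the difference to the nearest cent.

A: (1 + 0.0645/365)^6570 ≈ 3.19279730471, so 215,750 × 3.19279730471 ≈ 688,846.0185.
B: (1 + 0.0566/365)^6570 ≈ 2.76965016022, so 215,750 × 2.76965016022 ≈ 597,552.0221.
Difference ≈ 91,293.9964 in favor of A.

Account A, by €91,294.00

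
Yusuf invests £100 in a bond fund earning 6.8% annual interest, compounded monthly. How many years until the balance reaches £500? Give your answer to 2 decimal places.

23.74 years

We need (1 + 0.00566667)^(12t) = 5, so 12t = ln 5 / ln 1.005667 ≈ 284.8224.
t ≈ 284.8224/12 = 23.7352 years.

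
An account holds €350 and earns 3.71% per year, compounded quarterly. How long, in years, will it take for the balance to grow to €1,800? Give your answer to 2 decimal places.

We need (1 + 0.009275)^(4t) = 5.1429, so 4t = ln 5.1429 / ln 1.009275 ≈ 177.3791.
t ≈ 177.3791/4 = 44.3448 years.

44.34 years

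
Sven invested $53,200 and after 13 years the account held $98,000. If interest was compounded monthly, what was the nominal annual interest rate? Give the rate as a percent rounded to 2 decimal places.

4.71%

(1 + r/12)^156 = 98,000/53,200 = 1.84211.
1 + r/12 = 1.84211^(1/156) ≈ 1.003924, so r/12 ≈ 0.00392376.
r ≈ 12·0.00392376 = 4.70851%.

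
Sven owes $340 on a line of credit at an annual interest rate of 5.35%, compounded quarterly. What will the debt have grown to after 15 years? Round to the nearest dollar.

$755

Growth factor = (1 + 0.013375)^60 ≈ 2.21927521.
A ≈ 340 × 2.21927521 ≈ 754.5536.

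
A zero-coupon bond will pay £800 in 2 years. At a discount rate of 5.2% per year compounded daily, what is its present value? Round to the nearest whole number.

£721

Periodic rate = 5.2%/365 = 0.000142466; 730 periods.
P = 800/(1 + 0.052/365)^730 ≈ 800/1.10959224 ≈ 720.9856.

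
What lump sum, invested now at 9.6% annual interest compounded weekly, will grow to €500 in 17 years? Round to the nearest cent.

€97.92

Growth factor = (1 + 0.096/52)^884 ≈ 5.10640375.
P = 500/5.10640375 ≈ 97.9163.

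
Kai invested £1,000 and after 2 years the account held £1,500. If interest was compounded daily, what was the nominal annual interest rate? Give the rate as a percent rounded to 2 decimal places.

(1 + r/365)^730 = 1,500/1,000 = 1.5.
1 + r/365 = 1.5^(1/730) ≈ 1.000556, so r/365 ≈ 0.000555586.
r ≈ 365·0.000555586 = 20.27889%.

20.28%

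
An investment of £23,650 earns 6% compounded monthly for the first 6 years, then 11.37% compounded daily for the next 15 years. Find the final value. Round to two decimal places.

Phase 1: 23,650·(1 + 0.005)^72 ≈ 33,867.8472.
Phase 2: 33,867.8472·(1 + 0.1137/365)^5475 ≈ 186,363.7709.

£186,363.77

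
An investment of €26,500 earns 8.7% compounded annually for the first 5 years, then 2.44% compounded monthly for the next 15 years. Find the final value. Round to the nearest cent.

After 5 years at 8.7%: 26,500 × 1.517566463 ≈ 40,215.5113.
Then 15 years at 2.44%: 40,215.5113 × 1.4414195169 ≈ 57,967.4228.

€57,967.42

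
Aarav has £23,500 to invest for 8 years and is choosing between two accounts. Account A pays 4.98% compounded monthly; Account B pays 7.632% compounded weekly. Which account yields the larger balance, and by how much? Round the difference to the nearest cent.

Account A growth factor: (1 + 0.00415)^96 ≈ 1.4882122986; balance ≈ 34,972.9890.
Account B growth factor: (1 + 0.07632/52)^416 ≈ 1.8406382396; balance ≈ 43,254.9986.
Account B is larger by 8,282.0096.

Account B, by £8,282.01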